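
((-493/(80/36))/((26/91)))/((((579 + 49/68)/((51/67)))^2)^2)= -561582850533169248/243321095322658728075444005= -0.00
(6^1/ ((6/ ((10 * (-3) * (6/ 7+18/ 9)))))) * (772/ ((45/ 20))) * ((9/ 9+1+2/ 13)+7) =-10499200/ 39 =-269210.26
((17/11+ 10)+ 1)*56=702.55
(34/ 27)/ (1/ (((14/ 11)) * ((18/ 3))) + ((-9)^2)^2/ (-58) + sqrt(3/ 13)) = -98785813672/ 8863608738141 - 22417696 * sqrt(39)/ 2954536246047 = -0.01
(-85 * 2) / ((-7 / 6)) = 1020 / 7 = 145.71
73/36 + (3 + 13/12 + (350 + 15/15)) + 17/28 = 90145/252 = 357.72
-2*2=-4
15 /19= 0.79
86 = 86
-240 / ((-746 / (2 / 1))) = 240 / 373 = 0.64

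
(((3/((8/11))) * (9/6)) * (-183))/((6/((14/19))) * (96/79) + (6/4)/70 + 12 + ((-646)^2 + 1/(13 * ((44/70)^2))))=-78797083365/29042358838744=-0.00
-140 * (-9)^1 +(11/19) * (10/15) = 71842/57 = 1260.39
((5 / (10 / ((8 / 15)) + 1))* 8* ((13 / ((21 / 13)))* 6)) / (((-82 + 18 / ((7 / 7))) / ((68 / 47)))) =-57460 / 25991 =-2.21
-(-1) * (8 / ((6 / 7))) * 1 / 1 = 28 / 3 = 9.33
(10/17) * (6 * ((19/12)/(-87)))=-95/1479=-0.06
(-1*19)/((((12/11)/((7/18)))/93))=-45353/72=-629.90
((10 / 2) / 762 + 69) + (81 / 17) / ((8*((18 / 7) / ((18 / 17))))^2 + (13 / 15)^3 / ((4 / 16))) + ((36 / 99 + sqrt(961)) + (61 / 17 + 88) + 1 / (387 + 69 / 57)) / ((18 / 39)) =5539672855793509223 / 16515610971812832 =335.42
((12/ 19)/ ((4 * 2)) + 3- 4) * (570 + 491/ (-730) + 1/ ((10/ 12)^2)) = -14583107/ 27740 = -525.71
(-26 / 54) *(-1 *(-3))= -1.44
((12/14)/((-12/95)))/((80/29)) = -2.46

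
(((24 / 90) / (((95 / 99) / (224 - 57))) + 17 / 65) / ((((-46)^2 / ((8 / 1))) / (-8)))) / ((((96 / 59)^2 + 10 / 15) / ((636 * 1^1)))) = -15312523447008 / 56528080375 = -270.88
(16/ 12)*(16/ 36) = 16/ 27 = 0.59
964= 964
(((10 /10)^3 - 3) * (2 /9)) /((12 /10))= -10 /27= -0.37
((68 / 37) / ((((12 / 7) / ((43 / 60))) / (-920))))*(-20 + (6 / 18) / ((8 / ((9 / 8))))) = 150291407 / 10656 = 14103.92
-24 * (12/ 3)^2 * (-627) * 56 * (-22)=-296626176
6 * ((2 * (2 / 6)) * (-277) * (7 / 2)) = -3878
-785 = -785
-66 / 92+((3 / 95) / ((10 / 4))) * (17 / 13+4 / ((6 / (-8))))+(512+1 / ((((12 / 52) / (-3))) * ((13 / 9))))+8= 510.23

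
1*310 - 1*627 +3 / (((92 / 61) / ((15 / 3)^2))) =-24589 / 92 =-267.27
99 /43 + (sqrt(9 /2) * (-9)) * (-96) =1835.12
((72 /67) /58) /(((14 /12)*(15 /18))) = 1296 /68005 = 0.02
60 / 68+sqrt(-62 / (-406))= sqrt(6293) / 203+15 / 17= 1.27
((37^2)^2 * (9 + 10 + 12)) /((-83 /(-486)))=28236109626 /83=340194091.88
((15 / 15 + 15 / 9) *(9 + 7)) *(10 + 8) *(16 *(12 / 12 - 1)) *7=0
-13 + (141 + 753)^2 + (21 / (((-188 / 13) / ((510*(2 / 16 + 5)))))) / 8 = 4805271353 / 6016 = 798748.56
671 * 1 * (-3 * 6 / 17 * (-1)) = 12078 / 17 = 710.47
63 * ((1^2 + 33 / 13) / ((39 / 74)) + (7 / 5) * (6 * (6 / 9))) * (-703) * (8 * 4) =-14746937856 / 845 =-17451997.46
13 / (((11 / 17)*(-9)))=-221 / 99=-2.23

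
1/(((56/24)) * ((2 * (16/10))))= 15/112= 0.13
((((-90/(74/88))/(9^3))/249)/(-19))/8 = 55/14178807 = 0.00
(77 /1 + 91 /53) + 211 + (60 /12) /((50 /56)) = 78259 /265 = 295.32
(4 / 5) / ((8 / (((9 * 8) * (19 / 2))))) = 342 / 5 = 68.40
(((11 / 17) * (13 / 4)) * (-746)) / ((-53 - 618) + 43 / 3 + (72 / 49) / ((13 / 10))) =101930829 / 42592820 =2.39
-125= -125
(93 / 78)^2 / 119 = 961 / 80444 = 0.01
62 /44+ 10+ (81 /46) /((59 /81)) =206389 /14927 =13.83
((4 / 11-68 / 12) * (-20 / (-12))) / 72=-875 / 7128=-0.12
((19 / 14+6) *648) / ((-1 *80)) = -8343 / 140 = -59.59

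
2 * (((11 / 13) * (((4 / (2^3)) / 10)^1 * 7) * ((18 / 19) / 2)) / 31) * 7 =4851 / 76570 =0.06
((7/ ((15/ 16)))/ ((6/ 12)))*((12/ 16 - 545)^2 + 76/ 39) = 4423402.83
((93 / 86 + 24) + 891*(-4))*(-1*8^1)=1217388 / 43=28311.35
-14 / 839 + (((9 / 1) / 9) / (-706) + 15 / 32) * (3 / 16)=10756939 / 151637504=0.07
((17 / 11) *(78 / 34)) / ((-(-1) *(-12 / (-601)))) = 7813 / 44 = 177.57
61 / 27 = 2.26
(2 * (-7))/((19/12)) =-168/19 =-8.84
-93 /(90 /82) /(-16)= 1271 /240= 5.30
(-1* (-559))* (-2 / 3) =-1118 / 3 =-372.67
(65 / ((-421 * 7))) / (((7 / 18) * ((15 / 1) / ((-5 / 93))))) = 130 / 639499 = 0.00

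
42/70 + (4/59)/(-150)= 2653/4425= 0.60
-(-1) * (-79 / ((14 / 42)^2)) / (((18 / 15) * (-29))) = 1185 / 58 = 20.43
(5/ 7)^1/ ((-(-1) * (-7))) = -5/ 49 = -0.10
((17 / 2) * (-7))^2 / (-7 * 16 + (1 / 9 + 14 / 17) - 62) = -2166633 / 105916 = -20.46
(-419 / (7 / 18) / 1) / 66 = -1257 / 77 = -16.32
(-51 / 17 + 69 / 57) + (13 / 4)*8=460 / 19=24.21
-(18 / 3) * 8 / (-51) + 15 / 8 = 383 / 136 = 2.82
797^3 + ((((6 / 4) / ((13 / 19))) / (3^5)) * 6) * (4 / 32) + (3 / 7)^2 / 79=5502945845923885 / 10869768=506261573.01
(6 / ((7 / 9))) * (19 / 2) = 513 / 7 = 73.29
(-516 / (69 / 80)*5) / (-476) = 17200 / 2737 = 6.28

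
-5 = -5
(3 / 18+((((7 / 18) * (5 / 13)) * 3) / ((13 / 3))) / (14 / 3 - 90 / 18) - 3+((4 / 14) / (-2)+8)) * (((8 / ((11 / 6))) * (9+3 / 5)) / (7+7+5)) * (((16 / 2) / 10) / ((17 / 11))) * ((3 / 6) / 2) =12846336 / 9552725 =1.34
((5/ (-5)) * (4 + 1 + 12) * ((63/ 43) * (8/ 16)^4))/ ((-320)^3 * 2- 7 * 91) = 1071/ 45089206256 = 0.00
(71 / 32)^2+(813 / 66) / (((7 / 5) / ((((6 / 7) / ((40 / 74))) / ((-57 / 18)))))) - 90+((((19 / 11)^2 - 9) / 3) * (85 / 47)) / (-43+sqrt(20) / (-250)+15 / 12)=-126723237942491855605 / 1417545490796768256 - 24752000 * sqrt(5) / 1486919192649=-89.40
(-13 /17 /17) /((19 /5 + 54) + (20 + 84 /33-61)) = -715 /307496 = -0.00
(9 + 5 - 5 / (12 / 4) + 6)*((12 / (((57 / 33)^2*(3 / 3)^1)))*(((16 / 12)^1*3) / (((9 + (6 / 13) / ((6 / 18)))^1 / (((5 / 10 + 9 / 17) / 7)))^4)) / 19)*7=1330514185 / 304446892116699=0.00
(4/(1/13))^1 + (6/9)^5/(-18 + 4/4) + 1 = 218911/4131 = 52.99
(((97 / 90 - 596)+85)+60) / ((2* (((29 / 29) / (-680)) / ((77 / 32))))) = 53005337 / 144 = 368092.62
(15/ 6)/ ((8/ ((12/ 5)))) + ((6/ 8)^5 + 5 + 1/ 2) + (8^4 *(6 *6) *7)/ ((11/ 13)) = 13740612977/ 11264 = 1219869.76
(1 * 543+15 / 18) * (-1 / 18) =-3263 / 108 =-30.21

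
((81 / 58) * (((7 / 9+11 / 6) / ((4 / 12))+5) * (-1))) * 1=-2079 / 116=-17.92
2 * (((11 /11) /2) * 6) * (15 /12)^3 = 375 /32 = 11.72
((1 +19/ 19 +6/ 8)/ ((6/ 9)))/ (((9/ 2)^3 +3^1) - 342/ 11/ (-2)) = 121/ 3217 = 0.04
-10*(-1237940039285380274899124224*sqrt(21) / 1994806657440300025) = 2475880078570760549798248448*sqrt(21) / 398961331488060005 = 28438615415.10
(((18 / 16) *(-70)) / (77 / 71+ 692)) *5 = -37275 / 65612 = -0.57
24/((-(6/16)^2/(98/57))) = -50176/171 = -293.43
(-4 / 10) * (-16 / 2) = 16 / 5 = 3.20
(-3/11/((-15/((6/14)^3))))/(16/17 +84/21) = 153/528220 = 0.00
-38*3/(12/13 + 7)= -1482/103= -14.39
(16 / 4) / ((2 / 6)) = 12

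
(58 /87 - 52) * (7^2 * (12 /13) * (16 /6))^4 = -930904123899904 /85683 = -10864513659.65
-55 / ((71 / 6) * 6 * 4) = -55 / 284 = -0.19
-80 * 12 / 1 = -960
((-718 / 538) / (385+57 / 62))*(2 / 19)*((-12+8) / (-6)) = -89032 / 366872691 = -0.00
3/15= 1/5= 0.20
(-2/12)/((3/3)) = -1/6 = -0.17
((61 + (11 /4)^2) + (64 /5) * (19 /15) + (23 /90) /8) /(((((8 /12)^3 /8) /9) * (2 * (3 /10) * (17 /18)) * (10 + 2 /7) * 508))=37863 /5440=6.96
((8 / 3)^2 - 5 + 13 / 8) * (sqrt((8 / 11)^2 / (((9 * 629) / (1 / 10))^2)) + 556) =2077.28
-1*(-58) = 58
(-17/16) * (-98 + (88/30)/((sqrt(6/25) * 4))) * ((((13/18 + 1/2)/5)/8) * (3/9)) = 9163/8640-2057 * sqrt(6)/311040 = 1.04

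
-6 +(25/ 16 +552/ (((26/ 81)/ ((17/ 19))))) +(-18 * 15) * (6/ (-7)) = 48845305/ 27664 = 1765.66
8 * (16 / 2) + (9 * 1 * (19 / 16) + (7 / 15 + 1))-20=13477 / 240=56.15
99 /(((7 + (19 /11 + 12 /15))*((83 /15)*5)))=16335 /43492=0.38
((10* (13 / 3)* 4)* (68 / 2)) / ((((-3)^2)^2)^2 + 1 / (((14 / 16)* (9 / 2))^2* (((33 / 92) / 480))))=257297040 / 290215019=0.89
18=18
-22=-22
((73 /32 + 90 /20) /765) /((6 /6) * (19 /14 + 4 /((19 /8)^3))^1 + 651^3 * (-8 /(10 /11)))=-10418821 /2853618381961436592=-0.00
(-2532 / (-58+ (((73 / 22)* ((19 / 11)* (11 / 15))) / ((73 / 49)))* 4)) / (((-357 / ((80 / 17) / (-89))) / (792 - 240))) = 1537430400 / 346950569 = 4.43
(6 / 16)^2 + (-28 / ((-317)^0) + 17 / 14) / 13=-11181 / 5824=-1.92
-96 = -96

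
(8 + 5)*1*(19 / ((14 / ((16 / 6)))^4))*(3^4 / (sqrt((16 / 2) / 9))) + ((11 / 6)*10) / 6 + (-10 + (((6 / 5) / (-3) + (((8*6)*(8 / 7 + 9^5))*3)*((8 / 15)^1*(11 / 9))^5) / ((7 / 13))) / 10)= 47424*sqrt(2) / 2401 + 453710977449963719 / 2441307093750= 185875.50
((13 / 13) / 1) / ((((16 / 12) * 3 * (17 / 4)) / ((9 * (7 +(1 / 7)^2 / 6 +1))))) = 7059 / 1666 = 4.24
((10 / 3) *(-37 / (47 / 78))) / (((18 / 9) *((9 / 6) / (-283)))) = 2722460 / 141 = 19308.23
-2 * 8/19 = -16/19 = -0.84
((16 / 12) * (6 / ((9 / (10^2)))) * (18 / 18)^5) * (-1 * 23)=-2044.44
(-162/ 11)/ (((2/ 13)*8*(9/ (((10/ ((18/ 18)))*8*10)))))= -11700/ 11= -1063.64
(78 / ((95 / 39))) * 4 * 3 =384.25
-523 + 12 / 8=-1043 / 2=-521.50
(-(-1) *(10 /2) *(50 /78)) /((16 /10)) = 2.00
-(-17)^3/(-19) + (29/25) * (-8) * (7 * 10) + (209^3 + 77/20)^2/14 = 633419858877647091/106400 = 5953194162383.90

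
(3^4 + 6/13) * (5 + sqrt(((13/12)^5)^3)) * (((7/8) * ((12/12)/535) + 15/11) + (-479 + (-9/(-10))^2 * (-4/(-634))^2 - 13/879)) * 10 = -3505886706055618393/1802046325508 - 16922245505769613359897937 * sqrt(39)/149009026021634211840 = -2654717.78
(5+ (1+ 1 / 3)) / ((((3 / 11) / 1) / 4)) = 836 / 9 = 92.89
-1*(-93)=93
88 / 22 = 4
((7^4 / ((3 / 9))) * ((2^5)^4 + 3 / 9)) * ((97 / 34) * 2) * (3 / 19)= 2197892540739 / 323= 6804620869.16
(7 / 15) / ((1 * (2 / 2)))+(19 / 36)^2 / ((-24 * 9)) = 0.47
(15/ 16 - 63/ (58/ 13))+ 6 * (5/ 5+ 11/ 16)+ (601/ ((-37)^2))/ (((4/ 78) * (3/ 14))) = 23434013/ 635216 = 36.89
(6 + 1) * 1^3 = 7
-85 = -85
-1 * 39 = -39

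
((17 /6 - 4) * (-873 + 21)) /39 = 994 /39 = 25.49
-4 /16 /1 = -1 /4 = -0.25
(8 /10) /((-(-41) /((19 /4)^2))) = 361 /820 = 0.44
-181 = -181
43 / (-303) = -43 / 303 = -0.14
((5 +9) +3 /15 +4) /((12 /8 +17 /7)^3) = 249704 /831875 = 0.30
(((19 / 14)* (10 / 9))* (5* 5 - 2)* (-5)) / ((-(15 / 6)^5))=1.78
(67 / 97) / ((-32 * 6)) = -0.00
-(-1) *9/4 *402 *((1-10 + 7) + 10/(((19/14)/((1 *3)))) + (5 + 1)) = 448632/19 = 23612.21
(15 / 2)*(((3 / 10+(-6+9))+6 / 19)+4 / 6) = 2441 / 76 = 32.12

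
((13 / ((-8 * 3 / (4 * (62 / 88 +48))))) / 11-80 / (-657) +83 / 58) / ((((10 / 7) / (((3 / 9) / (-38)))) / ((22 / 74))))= 207611243 / 14144337504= 0.01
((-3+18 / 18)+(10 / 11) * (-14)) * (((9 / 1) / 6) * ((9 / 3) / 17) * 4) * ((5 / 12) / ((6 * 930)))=-27 / 23188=-0.00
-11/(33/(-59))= 59/3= 19.67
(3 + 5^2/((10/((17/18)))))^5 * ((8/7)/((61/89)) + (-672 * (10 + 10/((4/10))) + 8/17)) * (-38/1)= 1696464665343967810/428636691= 3957814860.38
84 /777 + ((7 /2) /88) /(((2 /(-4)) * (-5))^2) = 4659 /40700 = 0.11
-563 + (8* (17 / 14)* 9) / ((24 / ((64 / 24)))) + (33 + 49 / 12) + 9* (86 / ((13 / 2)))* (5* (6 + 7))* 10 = 6458239 / 84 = 76883.80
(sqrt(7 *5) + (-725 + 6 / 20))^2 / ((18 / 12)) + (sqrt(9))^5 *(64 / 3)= 349617.55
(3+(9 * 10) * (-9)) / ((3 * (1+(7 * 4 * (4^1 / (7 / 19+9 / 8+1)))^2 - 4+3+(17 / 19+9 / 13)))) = -0.13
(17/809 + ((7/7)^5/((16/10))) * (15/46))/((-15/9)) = -200793/1488560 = -0.13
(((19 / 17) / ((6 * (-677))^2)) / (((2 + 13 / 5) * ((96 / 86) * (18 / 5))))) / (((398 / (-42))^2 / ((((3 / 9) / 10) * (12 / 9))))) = 200165 / 110368844350878528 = 0.00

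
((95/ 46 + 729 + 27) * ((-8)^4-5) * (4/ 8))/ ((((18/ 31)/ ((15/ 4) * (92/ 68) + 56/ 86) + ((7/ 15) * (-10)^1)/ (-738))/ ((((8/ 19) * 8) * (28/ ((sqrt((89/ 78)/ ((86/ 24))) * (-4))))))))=-241527803320960632 * sqrt(99502)/ 126701085389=-601315918.95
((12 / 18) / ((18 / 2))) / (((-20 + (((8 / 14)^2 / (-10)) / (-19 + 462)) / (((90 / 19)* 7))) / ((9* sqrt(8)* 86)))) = -490035525* sqrt(2) / 85471322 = -8.11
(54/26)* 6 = 162/13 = 12.46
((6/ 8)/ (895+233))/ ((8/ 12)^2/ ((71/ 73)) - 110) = -639/ 105276992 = -0.00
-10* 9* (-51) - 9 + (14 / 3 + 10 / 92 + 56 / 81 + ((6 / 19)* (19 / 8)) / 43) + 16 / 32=1469834857 / 320436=4586.98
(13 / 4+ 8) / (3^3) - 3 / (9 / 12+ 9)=17 / 156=0.11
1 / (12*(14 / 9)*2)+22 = 2467 / 112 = 22.03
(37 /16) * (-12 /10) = -2.78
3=3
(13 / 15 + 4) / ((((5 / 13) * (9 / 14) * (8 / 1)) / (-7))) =-46501 / 2700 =-17.22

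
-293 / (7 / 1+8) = -19.53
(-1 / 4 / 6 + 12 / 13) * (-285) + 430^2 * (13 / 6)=124914025 / 312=400365.46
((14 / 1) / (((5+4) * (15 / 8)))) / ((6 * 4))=14 / 405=0.03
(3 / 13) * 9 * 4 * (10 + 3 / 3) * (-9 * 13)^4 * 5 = 85622230980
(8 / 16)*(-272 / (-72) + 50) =242 / 9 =26.89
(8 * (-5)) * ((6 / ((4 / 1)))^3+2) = -215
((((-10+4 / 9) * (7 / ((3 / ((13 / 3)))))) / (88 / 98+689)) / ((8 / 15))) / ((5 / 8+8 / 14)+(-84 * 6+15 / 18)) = 206486 / 394727463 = 0.00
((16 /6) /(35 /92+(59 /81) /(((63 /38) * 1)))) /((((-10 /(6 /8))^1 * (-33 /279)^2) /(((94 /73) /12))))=-31807233738 /16997739385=-1.87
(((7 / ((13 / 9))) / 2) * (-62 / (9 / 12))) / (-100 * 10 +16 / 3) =1953 / 9698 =0.20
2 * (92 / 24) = 23 / 3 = 7.67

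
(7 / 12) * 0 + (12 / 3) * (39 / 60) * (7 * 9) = 819 / 5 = 163.80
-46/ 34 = -23/ 17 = -1.35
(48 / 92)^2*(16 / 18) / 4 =32 / 529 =0.06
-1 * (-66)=66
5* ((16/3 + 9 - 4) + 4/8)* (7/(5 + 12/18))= 2275/34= 66.91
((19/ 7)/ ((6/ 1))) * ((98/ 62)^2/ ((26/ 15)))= 32585/ 49972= 0.65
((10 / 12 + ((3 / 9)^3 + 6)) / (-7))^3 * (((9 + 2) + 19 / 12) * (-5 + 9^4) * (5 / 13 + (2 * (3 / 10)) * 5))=-405299618383 / 1535274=-263991.72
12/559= 0.02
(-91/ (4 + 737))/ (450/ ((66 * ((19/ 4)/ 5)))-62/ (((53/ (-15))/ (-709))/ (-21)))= -4081/ 8682163290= -0.00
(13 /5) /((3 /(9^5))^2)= 5036466357 /5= 1007293271.40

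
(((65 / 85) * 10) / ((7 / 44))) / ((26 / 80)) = 17600 / 119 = 147.90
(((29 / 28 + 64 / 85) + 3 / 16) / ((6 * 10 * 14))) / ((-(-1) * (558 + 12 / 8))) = 6271 / 1491403200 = 0.00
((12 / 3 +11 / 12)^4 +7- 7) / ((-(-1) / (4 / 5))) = 12117361 / 25920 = 467.49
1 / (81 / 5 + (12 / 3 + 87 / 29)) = 0.04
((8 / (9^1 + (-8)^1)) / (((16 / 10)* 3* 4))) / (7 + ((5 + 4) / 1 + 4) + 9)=5 / 348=0.01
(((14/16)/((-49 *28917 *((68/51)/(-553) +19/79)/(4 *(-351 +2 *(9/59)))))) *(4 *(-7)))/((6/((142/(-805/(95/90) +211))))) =6202702/1419179805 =0.00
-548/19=-28.84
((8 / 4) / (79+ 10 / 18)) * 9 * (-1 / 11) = -81 / 3938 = -0.02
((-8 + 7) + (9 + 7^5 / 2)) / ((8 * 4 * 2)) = 16823 / 128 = 131.43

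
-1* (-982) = 982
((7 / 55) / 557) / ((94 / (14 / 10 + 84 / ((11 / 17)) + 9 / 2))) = 104503 / 316765900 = 0.00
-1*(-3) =3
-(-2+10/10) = 1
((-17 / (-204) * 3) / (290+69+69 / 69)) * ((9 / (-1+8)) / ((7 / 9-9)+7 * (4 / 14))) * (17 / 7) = -153 / 439040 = -0.00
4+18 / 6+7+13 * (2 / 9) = 152 / 9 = 16.89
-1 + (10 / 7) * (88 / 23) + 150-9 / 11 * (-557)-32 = 578.19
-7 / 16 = -0.44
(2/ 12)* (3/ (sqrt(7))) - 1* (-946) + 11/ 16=sqrt(7)/ 14 + 15147/ 16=946.88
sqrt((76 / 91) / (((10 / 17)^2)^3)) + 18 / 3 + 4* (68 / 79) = 4913* sqrt(1729) / 45500 + 746 / 79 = 13.93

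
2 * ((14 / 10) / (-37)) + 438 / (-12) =-13533 / 370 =-36.58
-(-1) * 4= 4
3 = 3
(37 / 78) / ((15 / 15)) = 37 / 78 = 0.47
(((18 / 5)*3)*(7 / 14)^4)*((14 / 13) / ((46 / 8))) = 189 / 1495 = 0.13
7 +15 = 22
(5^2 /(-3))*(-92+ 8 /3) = 6700 /9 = 744.44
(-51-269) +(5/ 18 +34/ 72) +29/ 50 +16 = -30267/ 100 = -302.67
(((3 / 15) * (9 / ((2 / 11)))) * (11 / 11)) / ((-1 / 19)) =-1881 / 10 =-188.10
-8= -8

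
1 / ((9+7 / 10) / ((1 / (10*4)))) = 1 / 388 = 0.00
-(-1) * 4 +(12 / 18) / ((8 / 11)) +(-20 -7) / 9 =23 / 12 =1.92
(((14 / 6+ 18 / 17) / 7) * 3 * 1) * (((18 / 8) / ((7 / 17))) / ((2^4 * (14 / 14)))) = 1557 / 3136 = 0.50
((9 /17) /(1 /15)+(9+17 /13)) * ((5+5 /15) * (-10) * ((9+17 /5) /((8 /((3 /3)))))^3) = -120147103 /33150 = -3624.35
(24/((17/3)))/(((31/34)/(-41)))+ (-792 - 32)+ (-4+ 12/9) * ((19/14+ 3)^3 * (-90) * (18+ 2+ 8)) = 842828368/1519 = 554857.39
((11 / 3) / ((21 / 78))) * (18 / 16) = 429 / 28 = 15.32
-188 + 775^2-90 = 600347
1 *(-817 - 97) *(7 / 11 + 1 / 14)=-49813 / 77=-646.92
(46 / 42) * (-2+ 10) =8.76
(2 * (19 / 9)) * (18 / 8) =19 / 2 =9.50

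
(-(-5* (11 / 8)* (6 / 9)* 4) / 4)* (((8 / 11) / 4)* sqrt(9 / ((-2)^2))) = 5 / 4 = 1.25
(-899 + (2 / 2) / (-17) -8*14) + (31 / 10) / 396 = -68063953 / 67320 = -1011.05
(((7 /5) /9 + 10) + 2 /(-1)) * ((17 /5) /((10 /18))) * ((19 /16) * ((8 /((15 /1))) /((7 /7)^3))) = 118541 /3750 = 31.61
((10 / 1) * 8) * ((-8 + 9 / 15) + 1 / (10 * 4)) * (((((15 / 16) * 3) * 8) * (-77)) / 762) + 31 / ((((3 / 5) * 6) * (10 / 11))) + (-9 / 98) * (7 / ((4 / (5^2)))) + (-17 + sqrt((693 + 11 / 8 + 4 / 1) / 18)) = sqrt(5587) / 12 + 85123687 / 64008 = 1336.12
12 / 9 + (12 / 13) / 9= 56 / 39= 1.44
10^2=100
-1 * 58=-58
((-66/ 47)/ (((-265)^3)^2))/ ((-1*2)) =33/ 16276952704109375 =0.00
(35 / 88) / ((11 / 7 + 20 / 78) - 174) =-9555 / 4136264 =-0.00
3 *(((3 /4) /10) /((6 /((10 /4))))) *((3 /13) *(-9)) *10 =-405 /208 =-1.95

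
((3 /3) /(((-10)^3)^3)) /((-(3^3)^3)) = 1 /19683000000000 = 0.00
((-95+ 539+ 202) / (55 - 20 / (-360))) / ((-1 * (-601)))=11628 / 595591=0.02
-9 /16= -0.56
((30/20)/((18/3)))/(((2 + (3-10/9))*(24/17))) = 51/1120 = 0.05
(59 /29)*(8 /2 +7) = 649 /29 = 22.38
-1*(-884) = 884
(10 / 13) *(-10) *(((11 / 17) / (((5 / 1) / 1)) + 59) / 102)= -50260 / 11271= -4.46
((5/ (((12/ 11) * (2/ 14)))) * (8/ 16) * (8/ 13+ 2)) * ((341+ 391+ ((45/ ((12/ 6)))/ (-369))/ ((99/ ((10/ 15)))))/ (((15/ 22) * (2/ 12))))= 11667848731/ 43173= 270258.00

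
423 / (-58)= -423 / 58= -7.29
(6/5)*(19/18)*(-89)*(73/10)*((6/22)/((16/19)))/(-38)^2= -6497/35200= -0.18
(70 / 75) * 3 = 14 / 5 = 2.80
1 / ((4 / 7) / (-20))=-35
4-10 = -6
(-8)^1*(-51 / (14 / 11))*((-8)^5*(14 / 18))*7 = -171573248 / 3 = -57191082.67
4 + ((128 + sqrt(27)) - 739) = -607 + 3* sqrt(3) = -601.80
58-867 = -809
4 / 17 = 0.24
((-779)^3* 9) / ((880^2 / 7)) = -38458.08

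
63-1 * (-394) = 457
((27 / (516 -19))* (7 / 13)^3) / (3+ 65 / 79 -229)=-104517 / 2774852743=-0.00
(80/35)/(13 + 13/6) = 96/637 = 0.15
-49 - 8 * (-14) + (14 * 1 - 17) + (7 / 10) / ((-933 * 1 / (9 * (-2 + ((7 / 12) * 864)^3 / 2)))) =-134406603 / 311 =-432175.57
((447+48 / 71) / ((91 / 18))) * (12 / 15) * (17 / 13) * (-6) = -3591216 / 6461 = -555.83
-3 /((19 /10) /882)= -1392.63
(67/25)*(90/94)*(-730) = -88038/47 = -1873.15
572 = 572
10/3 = 3.33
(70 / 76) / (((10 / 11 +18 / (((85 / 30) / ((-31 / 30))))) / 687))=-22482075 / 200944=-111.88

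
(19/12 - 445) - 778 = -14657/12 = -1221.42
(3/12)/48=1/192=0.01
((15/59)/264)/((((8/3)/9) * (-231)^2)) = 15/246266944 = 0.00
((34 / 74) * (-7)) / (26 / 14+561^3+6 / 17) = -14161 / 777387001574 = -0.00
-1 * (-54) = 54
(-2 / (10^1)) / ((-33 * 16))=1 / 2640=0.00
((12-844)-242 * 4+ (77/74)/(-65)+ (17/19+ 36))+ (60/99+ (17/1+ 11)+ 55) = -5065199539/3015870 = -1679.52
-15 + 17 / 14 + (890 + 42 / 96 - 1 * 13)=96729 / 112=863.65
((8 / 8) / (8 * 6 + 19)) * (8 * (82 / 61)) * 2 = 1312 / 4087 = 0.32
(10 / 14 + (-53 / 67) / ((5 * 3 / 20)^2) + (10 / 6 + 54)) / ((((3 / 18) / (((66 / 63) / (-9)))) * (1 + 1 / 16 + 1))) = -18.62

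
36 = 36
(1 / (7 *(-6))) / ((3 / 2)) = -1 / 63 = -0.02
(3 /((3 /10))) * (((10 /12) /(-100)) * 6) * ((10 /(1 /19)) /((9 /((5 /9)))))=-475 /81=-5.86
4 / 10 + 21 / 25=31 / 25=1.24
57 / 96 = 19 / 32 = 0.59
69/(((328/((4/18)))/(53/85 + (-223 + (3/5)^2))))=-2170211/209100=-10.38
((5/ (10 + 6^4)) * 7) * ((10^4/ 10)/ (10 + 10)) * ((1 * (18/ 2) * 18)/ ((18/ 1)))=12.06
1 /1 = 1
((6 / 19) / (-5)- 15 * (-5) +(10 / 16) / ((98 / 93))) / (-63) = -1875157 / 1564080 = -1.20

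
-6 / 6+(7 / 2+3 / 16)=43 / 16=2.69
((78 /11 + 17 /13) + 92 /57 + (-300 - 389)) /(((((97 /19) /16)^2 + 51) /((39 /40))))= -3364931008 /259744375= -12.95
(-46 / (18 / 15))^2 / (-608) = -2.42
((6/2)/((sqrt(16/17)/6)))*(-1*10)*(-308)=13860*sqrt(17)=57146.24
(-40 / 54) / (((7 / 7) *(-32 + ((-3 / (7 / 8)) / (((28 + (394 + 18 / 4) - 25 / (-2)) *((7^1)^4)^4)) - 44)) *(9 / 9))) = 510623978201919365 / 52390020163516927011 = 0.01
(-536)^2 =287296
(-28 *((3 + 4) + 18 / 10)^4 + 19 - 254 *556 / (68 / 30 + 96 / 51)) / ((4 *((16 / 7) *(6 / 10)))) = -155783375013 / 4232000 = -36810.82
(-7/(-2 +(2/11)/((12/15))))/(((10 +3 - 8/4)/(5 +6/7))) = 82/39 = 2.10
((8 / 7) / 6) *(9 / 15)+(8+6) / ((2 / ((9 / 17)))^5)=105337853 / 795119920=0.13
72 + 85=157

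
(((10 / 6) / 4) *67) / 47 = 335 / 564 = 0.59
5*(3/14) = 15/14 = 1.07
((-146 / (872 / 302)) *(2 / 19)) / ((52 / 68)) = -187391 / 26923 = -6.96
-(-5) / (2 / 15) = 75 / 2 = 37.50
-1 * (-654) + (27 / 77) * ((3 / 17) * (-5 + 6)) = 856167 / 1309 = 654.06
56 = 56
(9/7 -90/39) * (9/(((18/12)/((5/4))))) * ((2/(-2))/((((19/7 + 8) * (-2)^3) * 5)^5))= -74431/140400000000000000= -0.00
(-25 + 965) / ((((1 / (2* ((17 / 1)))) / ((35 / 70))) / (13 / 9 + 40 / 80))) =279650 / 9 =31072.22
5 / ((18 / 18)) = 5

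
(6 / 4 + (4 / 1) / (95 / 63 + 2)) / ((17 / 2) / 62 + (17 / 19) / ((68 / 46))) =458242 / 128843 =3.56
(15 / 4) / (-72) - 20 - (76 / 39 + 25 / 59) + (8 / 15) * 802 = 149218489 / 368160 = 405.31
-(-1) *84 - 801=-717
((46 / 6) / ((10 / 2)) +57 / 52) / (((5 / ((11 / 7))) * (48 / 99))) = 35453 / 20800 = 1.70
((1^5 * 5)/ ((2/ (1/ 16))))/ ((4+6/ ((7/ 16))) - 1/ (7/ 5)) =5/ 544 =0.01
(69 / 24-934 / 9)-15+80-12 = -3449 / 72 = -47.90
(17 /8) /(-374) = -1 /176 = -0.01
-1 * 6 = -6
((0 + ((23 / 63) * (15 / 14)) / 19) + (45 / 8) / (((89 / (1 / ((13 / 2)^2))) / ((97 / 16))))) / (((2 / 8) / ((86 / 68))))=1714276055 / 11426587536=0.15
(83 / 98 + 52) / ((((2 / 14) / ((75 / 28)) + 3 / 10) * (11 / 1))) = 388425 / 28567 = 13.60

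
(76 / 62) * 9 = 342 / 31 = 11.03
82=82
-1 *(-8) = 8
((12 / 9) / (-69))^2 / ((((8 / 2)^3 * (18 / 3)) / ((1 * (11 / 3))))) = 0.00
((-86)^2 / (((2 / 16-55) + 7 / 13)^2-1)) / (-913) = -43264 / 15762945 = -0.00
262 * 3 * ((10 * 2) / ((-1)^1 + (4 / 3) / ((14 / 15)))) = 36680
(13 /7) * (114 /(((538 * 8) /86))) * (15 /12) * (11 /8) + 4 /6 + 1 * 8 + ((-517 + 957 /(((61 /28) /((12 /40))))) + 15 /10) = -367.78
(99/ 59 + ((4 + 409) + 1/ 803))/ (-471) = -19646257/ 22314567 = -0.88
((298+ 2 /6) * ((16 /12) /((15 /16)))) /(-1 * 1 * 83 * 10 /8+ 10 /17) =-779008 /189405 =-4.11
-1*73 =-73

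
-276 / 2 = -138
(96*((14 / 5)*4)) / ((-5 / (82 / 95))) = -440832 / 2375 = -185.61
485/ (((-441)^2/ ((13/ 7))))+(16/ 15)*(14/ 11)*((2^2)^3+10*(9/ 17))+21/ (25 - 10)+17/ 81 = 121797282851/ 1272878145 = 95.69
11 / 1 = 11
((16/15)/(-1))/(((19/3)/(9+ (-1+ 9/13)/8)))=-1864/1235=-1.51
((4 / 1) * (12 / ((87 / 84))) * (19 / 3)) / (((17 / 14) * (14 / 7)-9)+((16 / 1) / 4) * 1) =-29792 / 261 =-114.15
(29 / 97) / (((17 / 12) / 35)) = 12180 / 1649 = 7.39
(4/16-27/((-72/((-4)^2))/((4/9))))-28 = -301/12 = -25.08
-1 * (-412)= 412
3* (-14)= -42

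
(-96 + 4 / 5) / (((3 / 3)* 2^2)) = -119 / 5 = -23.80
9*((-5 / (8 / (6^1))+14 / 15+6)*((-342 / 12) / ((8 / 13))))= -424593 / 320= -1326.85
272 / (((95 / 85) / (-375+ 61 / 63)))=-108959936 / 1197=-91027.52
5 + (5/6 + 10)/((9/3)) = 155/18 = 8.61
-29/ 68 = -0.43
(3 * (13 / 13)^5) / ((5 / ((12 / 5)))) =36 / 25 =1.44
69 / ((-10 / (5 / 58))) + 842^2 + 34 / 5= 411202719 / 580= 708970.21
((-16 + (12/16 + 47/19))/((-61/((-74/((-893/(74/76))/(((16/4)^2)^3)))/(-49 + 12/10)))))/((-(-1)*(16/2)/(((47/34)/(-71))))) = 425375680/120696814727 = 0.00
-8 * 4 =-32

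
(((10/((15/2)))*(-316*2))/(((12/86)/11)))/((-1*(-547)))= -597872/4923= -121.44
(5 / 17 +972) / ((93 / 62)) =33058 / 51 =648.20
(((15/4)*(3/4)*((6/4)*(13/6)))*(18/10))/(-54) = -39/128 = -0.30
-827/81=-10.21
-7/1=-7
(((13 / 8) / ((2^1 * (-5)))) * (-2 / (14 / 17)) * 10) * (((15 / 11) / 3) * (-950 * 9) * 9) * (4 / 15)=-2834325 / 77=-36809.42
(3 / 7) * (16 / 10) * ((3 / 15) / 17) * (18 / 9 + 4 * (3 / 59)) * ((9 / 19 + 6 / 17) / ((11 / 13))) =2165904 / 124728065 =0.02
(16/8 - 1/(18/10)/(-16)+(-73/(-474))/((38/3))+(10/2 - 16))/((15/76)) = -1935163/42660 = -45.36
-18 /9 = -2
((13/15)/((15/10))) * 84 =728/15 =48.53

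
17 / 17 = 1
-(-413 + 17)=396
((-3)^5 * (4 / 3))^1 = -324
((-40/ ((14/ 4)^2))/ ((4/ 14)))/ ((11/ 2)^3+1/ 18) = -5760/ 83881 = -0.07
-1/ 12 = -0.08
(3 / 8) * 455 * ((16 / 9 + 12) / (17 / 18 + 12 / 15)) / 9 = 70525 / 471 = 149.73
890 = 890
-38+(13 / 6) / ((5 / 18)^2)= -248 / 25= -9.92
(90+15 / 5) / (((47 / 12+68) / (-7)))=-7812 / 863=-9.05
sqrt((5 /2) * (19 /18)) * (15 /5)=sqrt(95) /2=4.87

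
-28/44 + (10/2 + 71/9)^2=147449/891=165.49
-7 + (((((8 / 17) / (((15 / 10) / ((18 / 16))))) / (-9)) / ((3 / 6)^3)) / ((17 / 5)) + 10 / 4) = -7963 / 1734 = -4.59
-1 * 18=-18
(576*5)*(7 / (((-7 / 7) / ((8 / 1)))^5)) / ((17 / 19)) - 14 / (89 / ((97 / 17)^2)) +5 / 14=-265864915594599 / 360094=-738320870.65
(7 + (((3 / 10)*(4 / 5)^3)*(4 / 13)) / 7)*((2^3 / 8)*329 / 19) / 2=18729923 / 308750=60.66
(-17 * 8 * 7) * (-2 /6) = 317.33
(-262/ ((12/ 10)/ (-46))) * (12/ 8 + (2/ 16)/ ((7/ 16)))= 376625/ 21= 17934.52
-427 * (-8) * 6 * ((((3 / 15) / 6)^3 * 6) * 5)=1708 / 75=22.77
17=17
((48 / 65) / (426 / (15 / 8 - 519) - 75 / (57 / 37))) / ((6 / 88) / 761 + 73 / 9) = -378999770688 / 206096947945265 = -0.00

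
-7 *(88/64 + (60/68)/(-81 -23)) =-2114/221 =-9.57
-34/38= -17/19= -0.89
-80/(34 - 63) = 80/29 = 2.76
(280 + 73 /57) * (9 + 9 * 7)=384792 /19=20252.21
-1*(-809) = 809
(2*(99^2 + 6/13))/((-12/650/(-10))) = 10618250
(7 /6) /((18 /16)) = 28 /27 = 1.04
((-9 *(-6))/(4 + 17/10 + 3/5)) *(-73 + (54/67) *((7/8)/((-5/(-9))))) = -288357/469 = -614.83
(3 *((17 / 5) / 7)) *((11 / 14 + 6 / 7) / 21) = 391 / 3430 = 0.11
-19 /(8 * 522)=-19 /4176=-0.00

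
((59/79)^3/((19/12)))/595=0.00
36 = 36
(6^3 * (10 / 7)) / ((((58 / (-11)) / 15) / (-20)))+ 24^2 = 3680928 / 203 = 18132.65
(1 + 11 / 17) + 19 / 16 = 771 / 272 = 2.83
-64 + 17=-47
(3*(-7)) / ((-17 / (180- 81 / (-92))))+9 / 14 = 2453265 / 10948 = 224.08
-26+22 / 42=-535 / 21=-25.48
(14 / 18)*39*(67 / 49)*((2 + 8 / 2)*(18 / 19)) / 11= 31356 / 1463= 21.43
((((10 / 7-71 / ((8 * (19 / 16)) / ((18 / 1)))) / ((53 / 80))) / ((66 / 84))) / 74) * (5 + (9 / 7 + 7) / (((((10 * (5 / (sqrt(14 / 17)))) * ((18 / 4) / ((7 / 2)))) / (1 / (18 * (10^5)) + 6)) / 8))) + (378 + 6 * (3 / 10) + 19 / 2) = 28768569 / 77330-209217619372 * sqrt(238) / 166380328125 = 352.62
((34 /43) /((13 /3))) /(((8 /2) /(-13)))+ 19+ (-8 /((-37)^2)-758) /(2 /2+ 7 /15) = -645484553 /1295074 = -498.42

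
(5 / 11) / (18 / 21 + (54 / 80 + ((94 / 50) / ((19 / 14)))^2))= 63175000 / 479650699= 0.13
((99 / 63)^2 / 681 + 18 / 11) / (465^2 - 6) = 601973 / 79365129921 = 0.00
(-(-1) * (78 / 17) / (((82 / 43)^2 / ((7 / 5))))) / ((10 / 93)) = 46944261 / 2857700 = 16.43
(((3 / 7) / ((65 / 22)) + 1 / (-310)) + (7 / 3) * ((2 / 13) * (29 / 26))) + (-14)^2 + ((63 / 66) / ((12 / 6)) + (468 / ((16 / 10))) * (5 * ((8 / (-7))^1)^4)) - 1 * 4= 22315700067119 / 8302033740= 2687.98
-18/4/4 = -9/8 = -1.12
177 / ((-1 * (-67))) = 177 / 67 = 2.64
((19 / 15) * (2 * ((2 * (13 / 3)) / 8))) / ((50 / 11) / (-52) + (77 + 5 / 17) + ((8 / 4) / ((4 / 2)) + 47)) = 600457 / 27393975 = 0.02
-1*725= -725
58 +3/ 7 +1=416/ 7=59.43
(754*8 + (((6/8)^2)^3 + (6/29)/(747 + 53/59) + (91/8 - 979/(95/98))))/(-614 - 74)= -1253222113614021/171291003781120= -7.32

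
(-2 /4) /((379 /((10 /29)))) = -5 /10991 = -0.00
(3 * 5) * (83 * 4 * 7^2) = 244020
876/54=146/9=16.22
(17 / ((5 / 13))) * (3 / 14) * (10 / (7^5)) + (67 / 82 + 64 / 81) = 1260306721 / 781424658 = 1.61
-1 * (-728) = 728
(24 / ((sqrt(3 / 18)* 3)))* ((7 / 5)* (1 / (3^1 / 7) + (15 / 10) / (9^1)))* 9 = 252* sqrt(6) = 617.27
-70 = -70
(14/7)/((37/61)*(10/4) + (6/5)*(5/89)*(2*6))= 0.86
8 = 8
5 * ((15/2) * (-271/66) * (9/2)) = -60975/88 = -692.90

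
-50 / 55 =-10 / 11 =-0.91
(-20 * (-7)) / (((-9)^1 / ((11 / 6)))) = -770 / 27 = -28.52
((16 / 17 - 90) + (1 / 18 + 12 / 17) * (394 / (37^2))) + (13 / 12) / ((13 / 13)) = -73524725 / 837828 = -87.76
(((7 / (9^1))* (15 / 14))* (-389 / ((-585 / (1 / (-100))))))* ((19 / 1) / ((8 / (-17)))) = 125647 / 561600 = 0.22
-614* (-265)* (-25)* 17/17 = -4067750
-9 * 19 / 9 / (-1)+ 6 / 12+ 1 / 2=20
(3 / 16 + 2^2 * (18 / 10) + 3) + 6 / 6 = 911 / 80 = 11.39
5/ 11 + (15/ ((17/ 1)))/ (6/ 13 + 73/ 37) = 178900/ 218977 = 0.82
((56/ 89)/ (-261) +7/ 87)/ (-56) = -259/ 185832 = -0.00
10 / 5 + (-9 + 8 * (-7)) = -63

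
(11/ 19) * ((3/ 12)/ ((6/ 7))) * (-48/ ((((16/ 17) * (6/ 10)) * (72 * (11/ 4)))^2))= -50575/ 78008832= -0.00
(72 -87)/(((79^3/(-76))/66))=75240/493039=0.15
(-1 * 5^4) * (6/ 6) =-625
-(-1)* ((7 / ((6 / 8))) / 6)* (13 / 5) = 182 / 45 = 4.04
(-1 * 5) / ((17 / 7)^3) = -1715 / 4913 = -0.35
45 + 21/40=1821/40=45.52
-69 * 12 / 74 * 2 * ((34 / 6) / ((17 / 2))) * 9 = -4968 / 37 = -134.27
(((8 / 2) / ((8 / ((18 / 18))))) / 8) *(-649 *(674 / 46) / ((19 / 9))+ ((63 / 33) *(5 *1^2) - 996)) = -13197237 / 38456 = -343.18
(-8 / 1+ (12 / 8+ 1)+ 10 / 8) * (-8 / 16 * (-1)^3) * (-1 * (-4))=-17 / 2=-8.50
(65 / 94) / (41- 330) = -0.00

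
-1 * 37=-37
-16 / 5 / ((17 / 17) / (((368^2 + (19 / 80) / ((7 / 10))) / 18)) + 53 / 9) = -364020624 / 669914185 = -0.54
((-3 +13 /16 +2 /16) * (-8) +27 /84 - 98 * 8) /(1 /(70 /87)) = -107405 /174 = -617.27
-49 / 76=-0.64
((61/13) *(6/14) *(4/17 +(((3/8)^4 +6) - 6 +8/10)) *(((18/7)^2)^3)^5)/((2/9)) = 3361543644963584029497147280601221778767872/174341797148504616309622231015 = 19281341020594.25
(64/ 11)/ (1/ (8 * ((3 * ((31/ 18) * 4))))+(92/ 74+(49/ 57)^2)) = 3816041472/ 1304082725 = 2.93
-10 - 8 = -18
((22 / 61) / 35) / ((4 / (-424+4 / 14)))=-16313 / 14945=-1.09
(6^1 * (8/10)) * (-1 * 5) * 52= -1248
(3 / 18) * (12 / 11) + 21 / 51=111 / 187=0.59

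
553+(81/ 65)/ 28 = 1006541/ 1820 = 553.04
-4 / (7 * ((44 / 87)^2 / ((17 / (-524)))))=128673 / 1775312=0.07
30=30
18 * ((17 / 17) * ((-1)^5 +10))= 162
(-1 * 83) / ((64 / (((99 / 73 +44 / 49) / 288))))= -669229 / 65931264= -0.01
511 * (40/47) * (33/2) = 337260/47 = 7175.74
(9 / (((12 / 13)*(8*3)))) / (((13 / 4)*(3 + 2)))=1 / 40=0.02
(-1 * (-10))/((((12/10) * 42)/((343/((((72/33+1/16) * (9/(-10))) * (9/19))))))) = -71.13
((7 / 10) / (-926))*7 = -49 / 9260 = -0.01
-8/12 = -2/3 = -0.67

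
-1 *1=-1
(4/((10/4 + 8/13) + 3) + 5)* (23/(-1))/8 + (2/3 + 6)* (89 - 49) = 318523/1272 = 250.41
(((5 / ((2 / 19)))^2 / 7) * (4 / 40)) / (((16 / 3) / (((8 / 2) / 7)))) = 5415 / 1568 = 3.45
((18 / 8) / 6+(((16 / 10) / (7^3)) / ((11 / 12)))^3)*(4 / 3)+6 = 87279810099421 / 13427662729250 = 6.50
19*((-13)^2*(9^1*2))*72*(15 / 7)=62421840 / 7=8917405.71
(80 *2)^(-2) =1 / 25600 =0.00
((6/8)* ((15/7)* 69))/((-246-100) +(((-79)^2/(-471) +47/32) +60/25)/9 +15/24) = -526483800/1644679057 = -0.32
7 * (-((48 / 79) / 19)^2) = -16128 / 2253001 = -0.01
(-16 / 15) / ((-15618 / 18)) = 16 / 13015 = 0.00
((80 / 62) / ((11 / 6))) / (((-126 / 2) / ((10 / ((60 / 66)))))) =-80 / 651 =-0.12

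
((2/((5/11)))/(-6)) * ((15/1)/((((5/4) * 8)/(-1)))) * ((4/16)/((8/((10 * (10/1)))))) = 55/16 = 3.44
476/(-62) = -238/31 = -7.68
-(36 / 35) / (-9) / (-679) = -4 / 23765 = -0.00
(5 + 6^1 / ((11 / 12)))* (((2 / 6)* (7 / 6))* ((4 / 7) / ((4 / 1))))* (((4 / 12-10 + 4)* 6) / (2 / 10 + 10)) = -635 / 297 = -2.14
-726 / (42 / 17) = -2057 / 7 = -293.86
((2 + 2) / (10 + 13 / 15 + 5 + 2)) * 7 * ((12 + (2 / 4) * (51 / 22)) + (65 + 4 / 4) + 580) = 3045315 / 2948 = 1033.01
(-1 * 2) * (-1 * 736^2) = 1083392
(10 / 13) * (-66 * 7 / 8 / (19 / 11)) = -12705 / 494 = -25.72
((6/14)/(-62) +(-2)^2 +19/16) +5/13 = 251191/45136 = 5.57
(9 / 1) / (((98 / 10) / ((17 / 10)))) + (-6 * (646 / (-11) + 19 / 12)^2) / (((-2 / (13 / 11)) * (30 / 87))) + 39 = 1052325265577 / 31305120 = 33615.12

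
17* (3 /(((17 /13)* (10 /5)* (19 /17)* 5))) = 663 /190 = 3.49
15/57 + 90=1715/19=90.26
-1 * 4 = -4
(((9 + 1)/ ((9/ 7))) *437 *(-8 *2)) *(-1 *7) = 3426080/ 9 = 380675.56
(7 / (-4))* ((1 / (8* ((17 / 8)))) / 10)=-7 / 680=-0.01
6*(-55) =-330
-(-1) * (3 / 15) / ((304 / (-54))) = -27 / 760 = -0.04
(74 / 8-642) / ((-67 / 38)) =48089 / 134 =358.87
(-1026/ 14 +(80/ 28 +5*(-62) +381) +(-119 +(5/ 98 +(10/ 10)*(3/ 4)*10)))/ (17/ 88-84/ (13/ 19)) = 6215352/ 6871123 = 0.90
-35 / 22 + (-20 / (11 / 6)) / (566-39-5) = -3085 / 1914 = -1.61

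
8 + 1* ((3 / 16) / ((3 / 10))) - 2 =53 / 8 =6.62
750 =750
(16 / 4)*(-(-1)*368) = 1472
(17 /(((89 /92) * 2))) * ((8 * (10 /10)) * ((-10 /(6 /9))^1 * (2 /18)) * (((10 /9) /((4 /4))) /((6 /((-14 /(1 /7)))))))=15327200 /7209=2126.12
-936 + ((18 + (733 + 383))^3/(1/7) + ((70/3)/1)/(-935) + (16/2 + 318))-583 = 5726641737121/561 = 10207917534.98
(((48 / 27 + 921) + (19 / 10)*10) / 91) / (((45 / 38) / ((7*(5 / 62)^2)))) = 30970 / 77841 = 0.40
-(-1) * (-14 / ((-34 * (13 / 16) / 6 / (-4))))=-2688 / 221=-12.16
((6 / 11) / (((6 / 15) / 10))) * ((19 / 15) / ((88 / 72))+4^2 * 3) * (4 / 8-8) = -606825 / 121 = -5015.08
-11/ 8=-1.38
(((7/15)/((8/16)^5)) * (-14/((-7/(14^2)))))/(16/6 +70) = 43904/545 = 80.56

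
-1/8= -0.12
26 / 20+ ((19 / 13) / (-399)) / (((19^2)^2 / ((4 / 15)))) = 1387527679 / 1067328990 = 1.30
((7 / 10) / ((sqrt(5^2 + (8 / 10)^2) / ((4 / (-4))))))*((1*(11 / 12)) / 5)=-77*sqrt(641) / 76920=-0.03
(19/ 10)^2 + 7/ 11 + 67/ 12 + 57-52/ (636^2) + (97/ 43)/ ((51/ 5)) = 67.05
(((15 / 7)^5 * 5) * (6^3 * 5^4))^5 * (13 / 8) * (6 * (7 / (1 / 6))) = 10804464485188290518826900000000000000000.00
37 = 37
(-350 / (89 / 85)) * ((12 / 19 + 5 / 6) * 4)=-9936500 / 5073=-1958.70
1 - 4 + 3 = 0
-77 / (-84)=11 / 12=0.92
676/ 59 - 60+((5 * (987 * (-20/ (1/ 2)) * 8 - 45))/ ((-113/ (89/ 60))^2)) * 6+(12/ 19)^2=-3657598290377/ 2175735448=-1681.09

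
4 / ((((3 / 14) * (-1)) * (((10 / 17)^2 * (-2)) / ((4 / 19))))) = 8092 / 1425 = 5.68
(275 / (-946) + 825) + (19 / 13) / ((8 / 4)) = 461421 / 559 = 825.44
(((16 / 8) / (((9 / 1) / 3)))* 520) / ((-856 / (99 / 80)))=-429 / 856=-0.50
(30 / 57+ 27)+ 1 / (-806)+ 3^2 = 559345 / 15314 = 36.53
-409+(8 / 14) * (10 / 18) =-25747 / 63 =-408.68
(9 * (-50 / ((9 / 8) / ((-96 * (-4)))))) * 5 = -768000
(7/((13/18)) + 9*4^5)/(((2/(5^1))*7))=299835/91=3294.89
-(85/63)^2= -7225/3969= -1.82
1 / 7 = 0.14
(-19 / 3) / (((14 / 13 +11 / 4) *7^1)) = -988 / 4179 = -0.24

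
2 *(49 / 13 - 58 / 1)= -1410 / 13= -108.46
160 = 160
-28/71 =-0.39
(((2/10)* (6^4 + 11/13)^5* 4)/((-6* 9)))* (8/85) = -21791094092194925572784/4260587175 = -5114575338361.65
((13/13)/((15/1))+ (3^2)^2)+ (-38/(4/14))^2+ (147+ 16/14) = 1881412/105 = 17918.21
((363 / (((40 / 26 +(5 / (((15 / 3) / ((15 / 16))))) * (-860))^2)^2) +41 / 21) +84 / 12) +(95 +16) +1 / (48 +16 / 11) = 4202179111515201520134167 / 35026156451748275940000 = 119.97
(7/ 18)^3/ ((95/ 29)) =0.02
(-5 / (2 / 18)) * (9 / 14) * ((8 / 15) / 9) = -12 / 7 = -1.71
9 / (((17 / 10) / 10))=900 / 17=52.94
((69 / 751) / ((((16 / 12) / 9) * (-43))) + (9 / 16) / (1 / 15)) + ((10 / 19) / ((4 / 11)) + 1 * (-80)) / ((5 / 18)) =-2693474667 / 9817072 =-274.37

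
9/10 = 0.90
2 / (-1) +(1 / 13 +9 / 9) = -12 / 13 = -0.92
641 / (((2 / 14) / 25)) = 112175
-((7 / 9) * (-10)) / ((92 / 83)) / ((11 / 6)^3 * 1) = 34860 / 30613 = 1.14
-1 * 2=-2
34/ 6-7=-4/ 3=-1.33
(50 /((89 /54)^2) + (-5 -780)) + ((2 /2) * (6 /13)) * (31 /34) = -1341216232 /1750541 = -766.17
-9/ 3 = -3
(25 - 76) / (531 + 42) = -17 / 191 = -0.09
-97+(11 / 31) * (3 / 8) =-24023 / 248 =-96.87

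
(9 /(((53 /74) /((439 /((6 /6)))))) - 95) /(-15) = -287339 /795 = -361.43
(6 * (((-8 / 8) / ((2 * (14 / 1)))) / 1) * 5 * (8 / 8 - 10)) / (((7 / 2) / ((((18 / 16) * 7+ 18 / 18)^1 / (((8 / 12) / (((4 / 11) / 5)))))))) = 5751 / 2156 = 2.67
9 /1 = 9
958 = 958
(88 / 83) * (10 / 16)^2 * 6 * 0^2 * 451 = 0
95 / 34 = 2.79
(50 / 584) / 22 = 25 / 6424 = 0.00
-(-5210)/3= 5210/3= 1736.67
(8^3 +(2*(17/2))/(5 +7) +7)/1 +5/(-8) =12475/24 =519.79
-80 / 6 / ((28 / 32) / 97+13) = -6208 / 6057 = -1.02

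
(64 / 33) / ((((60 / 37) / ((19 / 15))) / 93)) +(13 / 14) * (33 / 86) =420882127 / 2979900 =141.24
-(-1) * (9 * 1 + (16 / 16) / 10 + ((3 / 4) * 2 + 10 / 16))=11.22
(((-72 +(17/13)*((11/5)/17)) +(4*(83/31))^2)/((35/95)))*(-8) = -407002952/437255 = -930.81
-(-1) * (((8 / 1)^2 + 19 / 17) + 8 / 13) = 14527 / 221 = 65.73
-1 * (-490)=490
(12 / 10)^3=216 / 125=1.73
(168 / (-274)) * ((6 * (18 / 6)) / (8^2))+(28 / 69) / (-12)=-46795 / 226872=-0.21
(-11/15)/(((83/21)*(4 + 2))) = -77/2490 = -0.03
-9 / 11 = -0.82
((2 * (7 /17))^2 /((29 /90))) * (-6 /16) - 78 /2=-333474 /8381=-39.79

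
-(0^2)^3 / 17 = 0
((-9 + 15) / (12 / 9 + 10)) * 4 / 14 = 18 / 119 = 0.15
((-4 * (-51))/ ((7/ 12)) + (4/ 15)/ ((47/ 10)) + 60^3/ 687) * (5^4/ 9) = 93825185000/ 2034207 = 46123.72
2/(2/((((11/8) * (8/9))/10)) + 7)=22/257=0.09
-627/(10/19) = -11913/10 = -1191.30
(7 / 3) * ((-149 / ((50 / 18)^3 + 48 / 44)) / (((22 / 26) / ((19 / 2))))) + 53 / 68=-2118891683 / 12282364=-172.51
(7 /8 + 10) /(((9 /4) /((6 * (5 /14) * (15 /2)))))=2175 /28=77.68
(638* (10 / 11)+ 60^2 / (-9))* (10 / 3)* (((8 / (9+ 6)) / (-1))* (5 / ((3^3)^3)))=-1600 / 19683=-0.08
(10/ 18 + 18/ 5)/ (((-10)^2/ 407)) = 76109/ 4500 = 16.91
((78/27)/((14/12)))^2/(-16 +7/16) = -43264/109809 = -0.39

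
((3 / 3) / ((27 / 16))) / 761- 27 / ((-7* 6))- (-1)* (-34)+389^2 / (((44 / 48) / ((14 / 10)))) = 3655882744937 / 15821190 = 231075.08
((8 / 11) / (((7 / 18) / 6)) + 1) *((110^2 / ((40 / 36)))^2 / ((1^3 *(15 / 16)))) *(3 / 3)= 10821349440 / 7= 1545907062.86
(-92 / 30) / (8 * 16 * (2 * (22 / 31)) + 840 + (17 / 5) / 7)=-0.00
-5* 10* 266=-13300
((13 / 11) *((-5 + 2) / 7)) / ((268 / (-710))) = 13845 / 10318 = 1.34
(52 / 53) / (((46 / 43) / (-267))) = -298506 / 1219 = -244.88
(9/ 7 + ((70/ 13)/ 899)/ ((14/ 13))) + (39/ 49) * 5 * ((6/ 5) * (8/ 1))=1739810/ 44051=39.50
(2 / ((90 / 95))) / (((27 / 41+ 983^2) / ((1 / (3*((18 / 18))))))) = 779 / 1069682652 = 0.00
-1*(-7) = 7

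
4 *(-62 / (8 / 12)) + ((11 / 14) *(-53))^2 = 266977 / 196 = 1362.13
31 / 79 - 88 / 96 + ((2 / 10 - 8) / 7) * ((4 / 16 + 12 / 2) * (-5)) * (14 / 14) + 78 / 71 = 4169231 / 117789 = 35.40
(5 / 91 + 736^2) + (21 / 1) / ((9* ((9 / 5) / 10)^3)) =542096.15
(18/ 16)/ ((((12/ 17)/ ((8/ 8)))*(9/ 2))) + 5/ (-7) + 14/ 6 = 221/ 112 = 1.97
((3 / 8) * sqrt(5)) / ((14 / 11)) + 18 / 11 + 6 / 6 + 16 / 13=33 * sqrt(5) / 112 + 553 / 143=4.53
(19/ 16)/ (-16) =-19/ 256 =-0.07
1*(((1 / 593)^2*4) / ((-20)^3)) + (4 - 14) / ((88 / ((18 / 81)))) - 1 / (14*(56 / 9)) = -62659458613 / 1705849299000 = -0.04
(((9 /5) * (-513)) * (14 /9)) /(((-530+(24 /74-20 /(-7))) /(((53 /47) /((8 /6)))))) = 49293657 /21376540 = 2.31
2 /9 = 0.22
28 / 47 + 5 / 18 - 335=-282671 / 846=-334.13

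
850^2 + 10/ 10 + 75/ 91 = 65747666/ 91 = 722501.82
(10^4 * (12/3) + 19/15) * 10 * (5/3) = 6000190/9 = 666687.78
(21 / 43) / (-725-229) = -7 / 13674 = -0.00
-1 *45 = -45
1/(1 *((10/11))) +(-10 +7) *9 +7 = -189/10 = -18.90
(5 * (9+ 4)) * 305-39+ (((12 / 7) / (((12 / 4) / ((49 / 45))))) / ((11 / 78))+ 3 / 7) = 22858421 / 1155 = 19790.84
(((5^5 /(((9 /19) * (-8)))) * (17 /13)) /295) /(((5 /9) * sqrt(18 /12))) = -40375 * sqrt(6) /18408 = -5.37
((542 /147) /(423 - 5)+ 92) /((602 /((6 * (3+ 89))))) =260064404 /3082541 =84.37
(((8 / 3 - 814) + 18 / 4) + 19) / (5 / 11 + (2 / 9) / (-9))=-1403919 / 766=-1832.79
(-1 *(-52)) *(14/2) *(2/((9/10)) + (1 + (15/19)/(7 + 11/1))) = 203294/171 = 1188.85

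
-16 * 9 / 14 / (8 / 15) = -135 / 7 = -19.29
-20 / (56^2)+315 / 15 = 16459 / 784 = 20.99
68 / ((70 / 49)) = 47.60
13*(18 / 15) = 78 / 5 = 15.60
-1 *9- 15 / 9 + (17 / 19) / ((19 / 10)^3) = -4119272 / 390963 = -10.54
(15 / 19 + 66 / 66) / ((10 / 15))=51 / 19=2.68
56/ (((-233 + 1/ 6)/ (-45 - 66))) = 37296/ 1397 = 26.70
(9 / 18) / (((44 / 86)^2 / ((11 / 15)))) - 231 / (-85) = 92417 / 22440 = 4.12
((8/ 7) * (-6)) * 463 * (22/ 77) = -44448/ 49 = -907.10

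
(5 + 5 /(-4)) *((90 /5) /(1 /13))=1755 /2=877.50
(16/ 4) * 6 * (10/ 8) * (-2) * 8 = -480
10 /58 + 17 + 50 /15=1784 /87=20.51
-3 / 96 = -1 / 32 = -0.03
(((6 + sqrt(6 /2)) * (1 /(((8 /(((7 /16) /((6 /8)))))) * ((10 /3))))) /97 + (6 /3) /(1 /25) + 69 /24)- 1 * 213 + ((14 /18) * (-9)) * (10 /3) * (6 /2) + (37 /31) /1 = -110142849 /481120 + 7 * sqrt(3) /31040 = -228.93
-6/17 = -0.35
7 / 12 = 0.58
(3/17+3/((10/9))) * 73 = 35697/170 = 209.98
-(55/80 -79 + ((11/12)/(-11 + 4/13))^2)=54465617/695556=78.31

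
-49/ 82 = -0.60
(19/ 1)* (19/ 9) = 361/ 9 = 40.11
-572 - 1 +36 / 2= -555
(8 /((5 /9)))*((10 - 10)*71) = 0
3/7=0.43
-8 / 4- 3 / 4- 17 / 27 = -365 / 108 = -3.38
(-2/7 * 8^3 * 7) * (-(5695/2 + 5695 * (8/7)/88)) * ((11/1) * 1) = 230351360/7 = 32907337.14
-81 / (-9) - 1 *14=-5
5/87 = 0.06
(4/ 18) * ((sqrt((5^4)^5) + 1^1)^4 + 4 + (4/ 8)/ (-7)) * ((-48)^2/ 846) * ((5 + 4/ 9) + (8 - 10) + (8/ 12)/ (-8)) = 164339696625878818766981875089056/ 8883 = 18500472433398493613304270000.00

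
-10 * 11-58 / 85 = -9408 / 85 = -110.68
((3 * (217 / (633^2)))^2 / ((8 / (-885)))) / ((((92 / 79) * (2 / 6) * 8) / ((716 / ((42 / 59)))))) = -1655676854335 / 17506078902912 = -0.09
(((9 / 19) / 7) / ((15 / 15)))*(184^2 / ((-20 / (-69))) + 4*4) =5256864 / 665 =7905.06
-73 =-73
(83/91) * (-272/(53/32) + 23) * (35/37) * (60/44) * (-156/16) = 139782375/86284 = 1620.03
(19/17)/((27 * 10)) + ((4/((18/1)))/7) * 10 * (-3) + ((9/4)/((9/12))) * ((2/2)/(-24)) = -137933/128520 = -1.07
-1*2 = -2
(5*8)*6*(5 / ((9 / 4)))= 1600 / 3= 533.33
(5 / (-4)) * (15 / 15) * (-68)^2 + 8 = -5772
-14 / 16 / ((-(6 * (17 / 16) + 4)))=7 / 83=0.08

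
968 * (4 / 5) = 774.40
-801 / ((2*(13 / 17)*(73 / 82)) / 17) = -9491049 / 949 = -10001.11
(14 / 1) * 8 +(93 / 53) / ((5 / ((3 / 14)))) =415799 / 3710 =112.08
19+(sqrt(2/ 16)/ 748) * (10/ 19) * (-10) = 19 - 25 * sqrt(2)/ 14212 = 19.00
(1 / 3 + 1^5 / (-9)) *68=136 / 9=15.11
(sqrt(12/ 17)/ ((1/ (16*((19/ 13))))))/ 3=608*sqrt(51)/ 663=6.55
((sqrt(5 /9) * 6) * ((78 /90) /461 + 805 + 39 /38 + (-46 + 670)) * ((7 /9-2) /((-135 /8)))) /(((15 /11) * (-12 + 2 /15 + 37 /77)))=-28008281586824 * sqrt(5) /2099330624025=-29.83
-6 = -6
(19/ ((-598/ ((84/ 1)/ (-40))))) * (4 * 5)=399/ 299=1.33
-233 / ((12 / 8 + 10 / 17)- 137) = 7922 / 4587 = 1.73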